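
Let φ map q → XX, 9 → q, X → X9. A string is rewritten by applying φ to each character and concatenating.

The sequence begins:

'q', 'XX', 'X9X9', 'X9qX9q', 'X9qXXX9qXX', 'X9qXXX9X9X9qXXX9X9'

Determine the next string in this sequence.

Applying the rule to each of the 18 symbols of X9qXXX9X9X9qXXX9X9 gives the pieces X9 q XX X9 X9 X9 q X9 q X9 q XX X9 X9 X9 q X9 q, which concatenate to the answer.

X9qXXX9X9X9qX9qX9qXXX9X9X9qX9q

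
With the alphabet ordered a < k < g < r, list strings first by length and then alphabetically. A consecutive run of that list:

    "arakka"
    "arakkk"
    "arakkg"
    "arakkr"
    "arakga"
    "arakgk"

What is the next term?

arakgg

Find the rightmost character of arakgk below r, bump it to the next letter, and reset everything to its right to a.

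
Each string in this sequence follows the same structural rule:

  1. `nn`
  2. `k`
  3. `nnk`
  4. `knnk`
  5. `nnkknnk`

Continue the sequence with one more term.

knnknnkknnk

From term 3 onward, concatenate the second-to-last term with the last: nn·k = nnk, k·nnk = knnk, …
So term 6 is knnk·nnkknnk.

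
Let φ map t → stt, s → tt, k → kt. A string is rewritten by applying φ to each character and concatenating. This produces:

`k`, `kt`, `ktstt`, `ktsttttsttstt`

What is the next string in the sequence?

ktsttttsttsttsttsttttsttsttttsttstt

Replace each of the 13 characters of ktsttttsttstt in place — kt stt tt stt stt stt stt tt stt stt tt stt stt — and concatenate.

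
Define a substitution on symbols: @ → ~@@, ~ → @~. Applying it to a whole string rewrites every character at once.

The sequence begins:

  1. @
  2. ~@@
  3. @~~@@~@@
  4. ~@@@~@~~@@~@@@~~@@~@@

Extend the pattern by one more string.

φ(~@@@~@~~@@~@@@~~@@~@@) expands symbol-by-symbol to @~ ~@@ ~@@ ~@@ @~ ~@@ @~ @~ ~@@ ~@@ @~ ~@@ ~@@ ~@@ @~ @~ ~@@ ~@@ @~ ~@@ ~@@; joining the 21 pieces gives the next term.

@~~@@~@@~@@@~~@@@~@~~@@~@@@~~@@~@@~@@@~@~~@@~@@@~~@@~@@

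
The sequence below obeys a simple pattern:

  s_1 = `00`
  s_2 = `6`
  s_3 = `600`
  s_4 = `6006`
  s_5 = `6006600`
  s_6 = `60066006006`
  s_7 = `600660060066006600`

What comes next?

Each term (from the third on) is the previous term followed by the one before it: term 3 = 6·00 = 600.
The next term joins 600660060066006600 and 60066006006.

60066006006600660060066006006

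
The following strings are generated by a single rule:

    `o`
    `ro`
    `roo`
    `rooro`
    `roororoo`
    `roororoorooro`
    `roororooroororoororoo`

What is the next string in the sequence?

roororooroororoororooroororoorooro

This is a Fibonacci-style word recurrence s(k) = s(k−1)·s(k−2): e.g. ro·o = roo.
So term 8 is roororooroororoororoo·roororoorooro.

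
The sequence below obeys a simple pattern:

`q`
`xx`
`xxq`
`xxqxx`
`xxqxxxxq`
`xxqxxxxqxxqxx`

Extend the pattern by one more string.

Each term (from the third on) is the previous term followed by the one before it: term 3 = xx·q = xxq.
The next term joins xxqxxxxqxxqxx and xxqxxxxq.

xxqxxxxqxxqxxxxqxxxxq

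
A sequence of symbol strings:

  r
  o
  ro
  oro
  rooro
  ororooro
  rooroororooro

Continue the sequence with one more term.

ororoororooroororooro

This is a Fibonacci-style word recurrence s(k) = s(k−2)·s(k−1): e.g. r·o = ro.
So term 8 is ororooro·rooroororooro.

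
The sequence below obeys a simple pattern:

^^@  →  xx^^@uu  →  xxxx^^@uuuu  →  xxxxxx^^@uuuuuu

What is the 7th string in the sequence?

xxxxxxxxxxxx^^@uuuuuuuuuuuu

s(k+1) = xx·s(k)·uu, so each term gains xx as a prefix and uu as a suffix.
From xxxxxx^^@uuuuuu, 3 further steps: xxxxxx^^@uuuuuu → xxxxxxxx^^@uuuuuuuu → xxxxxxxxxx^^@uuuuuuuuuu → (answer).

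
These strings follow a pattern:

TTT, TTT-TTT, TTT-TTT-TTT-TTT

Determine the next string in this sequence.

s(k+1) = s(k)·-·s(k) — each term doubles the last with '-' between the halves.
Doubling TTT-TTT-TTT-TTT with '-' between the halves:

TTT-TTT-TTT-TTT-TTT-TTT-TTT-TTT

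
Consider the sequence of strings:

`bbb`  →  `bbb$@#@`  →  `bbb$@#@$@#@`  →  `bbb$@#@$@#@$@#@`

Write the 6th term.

bbb$@#@$@#@$@#@$@#@$@#@

Every step adds $@#@ to the end: s(k+1) = s(k)·$@#@.
From bbb$@#@$@#@$@#@, 2 further steps: bbb$@#@$@#@$@#@ → bbb$@#@$@#@$@#@$@#@ → (answer).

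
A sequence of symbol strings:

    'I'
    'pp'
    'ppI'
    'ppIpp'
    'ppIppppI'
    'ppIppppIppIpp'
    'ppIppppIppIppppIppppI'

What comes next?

From term 3 onward, concatenate the last term with the second-to-last: pp·I = ppI, ppI·pp = ppIpp, …
So term 8 is ppIppppIppIppppIppppI·ppIppppIppIpp.

ppIppppIppIppppIppppIppIppppIppIpp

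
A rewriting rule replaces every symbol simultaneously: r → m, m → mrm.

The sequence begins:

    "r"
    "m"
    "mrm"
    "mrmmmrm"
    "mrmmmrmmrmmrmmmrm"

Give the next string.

φ(mrmmmrmmrmmrmmmrm) expands symbol-by-symbol to mrm m mrm mrm mrm m mrm mrm m mrm mrm m mrm mrm mrm m mrm; joining the 17 pieces gives the next term.

mrmmmrmmrmmrmmmrmmrmmmrmmrmmmrmmrmmrmmmrm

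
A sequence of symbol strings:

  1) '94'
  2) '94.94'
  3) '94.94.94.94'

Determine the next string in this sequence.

94.94.94.94.94.94.94.94

Each string is two copies of the previous one joined by '.'.
So the next term is two copies of 94.94.94.94 with '.' between the halves.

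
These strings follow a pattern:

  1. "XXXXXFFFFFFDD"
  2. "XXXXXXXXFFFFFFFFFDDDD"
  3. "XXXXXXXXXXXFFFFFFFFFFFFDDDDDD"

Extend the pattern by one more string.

XXXXXXXXXXXXXXFFFFFFFFFFFFFFFDDDDDDDD

Term n consists of 3n+2 X's, followed by 3n+3 F's, followed by 2n D's (n = 1, 2, …).
For the next term, n = 4, so the run lengths are 14, 15, 8.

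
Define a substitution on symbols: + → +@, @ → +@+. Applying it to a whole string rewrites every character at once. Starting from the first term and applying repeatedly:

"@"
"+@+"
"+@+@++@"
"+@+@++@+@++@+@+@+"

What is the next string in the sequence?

Rewriting the 17 symbols of +@+@++@+@++@+@+@+ one by one yields +@ +@+ +@ +@+ +@ +@ +@+ +@ +@+ +@ +@ +@+ +@ +@+ +@ +@+ +@; concatenated:

+@+@++@+@++@+@+@++@+@++@+@+@++@+@++@+@++@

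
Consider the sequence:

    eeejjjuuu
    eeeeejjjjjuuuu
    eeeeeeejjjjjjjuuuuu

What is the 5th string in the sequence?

Term n consists of 2n+1 e's, followed by 2n+1 j's, followed by n+2 u's (n = 1, 2, …).
At n = 5 the blocks have lengths 11, 11, 7.

eeeeeeeeeeejjjjjjjjjjjuuuuuuu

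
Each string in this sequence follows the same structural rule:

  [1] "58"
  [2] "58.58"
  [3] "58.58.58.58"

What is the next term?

58.58.58.58.58.58.58.58

s(k+1) = s(k)·.·s(k) — each term doubles the last with '.' between the halves.
So the next term is two copies of 58.58.58.58 with '.' between the halves.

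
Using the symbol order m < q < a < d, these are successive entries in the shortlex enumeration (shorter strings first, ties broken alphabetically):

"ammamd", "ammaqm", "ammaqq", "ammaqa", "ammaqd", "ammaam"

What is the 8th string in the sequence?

ammaaa

Stepping forward 2 times from ammaam: ammaam → ammaaq, then the target.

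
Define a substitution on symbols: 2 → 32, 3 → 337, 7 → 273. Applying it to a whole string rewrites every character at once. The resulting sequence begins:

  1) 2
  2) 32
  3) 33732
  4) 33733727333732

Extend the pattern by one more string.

3373372733373372733227333733733727333732

φ(33733727333732) expands symbol-by-symbol to 337 337 273 337 337 273 32 273 337 337 337 273 337 32; joining the 14 pieces gives the next term.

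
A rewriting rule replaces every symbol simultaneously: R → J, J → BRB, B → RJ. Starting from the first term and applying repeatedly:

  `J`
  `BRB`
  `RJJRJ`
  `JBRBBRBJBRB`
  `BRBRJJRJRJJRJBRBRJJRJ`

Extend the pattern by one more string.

RJJRJJBRBBRBJBRBJBRBBRBJBRBRJJRJJBRBBRBJBRB

Applying the rule to each of the 21 symbols of BRBRJJRJRJJRJBRBRJJRJ gives the pieces RJ J RJ J BRB BRB J BRB J BRB BRB J BRB RJ J RJ J BRB BRB J BRB, which concatenate to the answer.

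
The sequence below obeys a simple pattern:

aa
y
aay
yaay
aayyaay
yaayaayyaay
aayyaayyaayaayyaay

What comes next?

yaayaayyaayaayyaayyaayaayyaay

Each term (from the third on) is the two preceding terms concatenated in order: term 3 = aa·y = aay.
Continuing: yaayaayyaay · aayyaayyaayaayyaay gives term 8.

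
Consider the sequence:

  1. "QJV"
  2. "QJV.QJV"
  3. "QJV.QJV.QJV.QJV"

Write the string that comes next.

QJV.QJV.QJV.QJV.QJV.QJV.QJV.QJV

Every step duplicates the string with '.' between the halves.
One more doubling of QJV.QJV.QJV.QJV gives the answer.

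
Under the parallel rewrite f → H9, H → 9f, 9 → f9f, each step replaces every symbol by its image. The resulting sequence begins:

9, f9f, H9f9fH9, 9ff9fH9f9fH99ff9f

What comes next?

Applying the rule to each of the 17 symbols of 9ff9fH9f9fH99ff9f gives the pieces f9f H9 H9 f9f H9 9f f9f H9 f9f H9 9f f9f f9f H9 H9 f9f H9, which concatenate to the answer.

f9fH9H9f9fH99ff9fH9f9fH99ff9ff9fH9H9f9fH9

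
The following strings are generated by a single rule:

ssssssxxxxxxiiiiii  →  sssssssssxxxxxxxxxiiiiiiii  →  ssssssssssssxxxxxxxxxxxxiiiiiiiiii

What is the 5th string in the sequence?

ssssssssssssssssssxxxxxxxxxxxxxxxxxxiiiiiiiiiiiiii

Reading off run lengths: s runs 6, 9, 12; x runs 6, 9, 12; i runs 6, 8, 10 — each is linear in n, where the shown terms are n = 2, 3, 4.
For term 5, n = 6, so the run lengths are 18, 18, 14.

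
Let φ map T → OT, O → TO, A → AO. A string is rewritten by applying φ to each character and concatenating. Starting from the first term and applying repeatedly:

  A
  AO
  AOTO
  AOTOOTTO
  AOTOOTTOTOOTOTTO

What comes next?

φ(AOTOOTTOTOOTOTTO) expands symbol-by-symbol to AO TO OT TO TO OT OT TO OT TO TO OT TO OT OT TO; joining the 16 pieces gives the next term.

AOTOOTTOTOOTOTTOOTTOTOOTTOOTOTTO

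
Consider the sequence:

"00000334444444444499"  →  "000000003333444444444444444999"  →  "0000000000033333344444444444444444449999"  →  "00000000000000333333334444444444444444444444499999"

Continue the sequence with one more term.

000000000000000003333333333444444444444444444444444444999999

Each string has the form 0^{3n-1} 3^{2n-2} 4^{4n+3} 9^{n}, where the shown terms are n = 2, 3, 4, 5.
For the next term, n = 6, so the run lengths are 17, 10, 27, 6.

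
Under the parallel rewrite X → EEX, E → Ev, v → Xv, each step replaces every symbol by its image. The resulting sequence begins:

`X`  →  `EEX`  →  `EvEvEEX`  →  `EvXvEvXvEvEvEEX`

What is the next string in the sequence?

EvXvEEXXvEvXvEEXXvEvXvEvXvEvEvEEX

Applying the rule to each of the 15 symbols of EvXvEvXvEvEvEEX gives the pieces Ev Xv EEX Xv Ev Xv EEX Xv Ev Xv Ev Xv Ev Ev EEX, which concatenate to the answer.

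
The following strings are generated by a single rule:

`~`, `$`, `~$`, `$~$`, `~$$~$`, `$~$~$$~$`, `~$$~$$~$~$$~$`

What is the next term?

From term 3 onward, concatenate the second-to-last term with the last: ~·$ = ~$, $·~$ = $~$, …
The next term joins $~$~$$~$ and ~$$~$$~$~$$~$.

$~$~$$~$~$$~$$~$~$$~$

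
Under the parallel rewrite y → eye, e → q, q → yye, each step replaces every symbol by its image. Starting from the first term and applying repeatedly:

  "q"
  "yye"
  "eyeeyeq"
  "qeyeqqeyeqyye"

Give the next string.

yyeqeyeqyyeyyeqeyeqyyeeyeeyeq

Replace each of the 13 characters of qeyeqqeyeqyye in place — yye q eye q yye yye q eye q yye eye eye q — and concatenate.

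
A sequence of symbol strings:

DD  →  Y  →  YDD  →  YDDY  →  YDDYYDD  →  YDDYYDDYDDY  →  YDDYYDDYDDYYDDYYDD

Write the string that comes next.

From term 3 onward, concatenate the last term with the second-to-last: Y·DD = YDD, YDD·Y = YDDY, …
The next term joins YDDYYDDYDDYYDDYYDD and YDDYYDDYDDY.

YDDYYDDYDDYYDDYYDDYDDYYDDYDDY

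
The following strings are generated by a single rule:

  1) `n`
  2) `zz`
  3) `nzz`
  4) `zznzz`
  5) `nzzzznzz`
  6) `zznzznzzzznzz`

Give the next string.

Each term (from the third on) is the two preceding terms concatenated in order: term 3 = n·zz = nzz.
Continuing: nzzzznzz · zznzznzzzznzz gives term 7.

nzzzznzzzznzznzzzznzz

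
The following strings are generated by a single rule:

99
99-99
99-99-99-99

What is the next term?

s(k+1) = s(k)·-·s(k) — each term doubles the last with '-' between the halves.
So the next term is two copies of 99-99-99-99 with '-' between the halves.

99-99-99-99-99-99-99-99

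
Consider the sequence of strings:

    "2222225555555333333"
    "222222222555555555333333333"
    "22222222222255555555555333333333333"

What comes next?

Term n consists of 3n 2's, followed by 2n+3 5's, followed by 3n 3's, where the shown terms are n = 2, 3, 4.
At n = 5 the blocks have lengths 15, 13, 15.

2222222222222225555555555555333333333333333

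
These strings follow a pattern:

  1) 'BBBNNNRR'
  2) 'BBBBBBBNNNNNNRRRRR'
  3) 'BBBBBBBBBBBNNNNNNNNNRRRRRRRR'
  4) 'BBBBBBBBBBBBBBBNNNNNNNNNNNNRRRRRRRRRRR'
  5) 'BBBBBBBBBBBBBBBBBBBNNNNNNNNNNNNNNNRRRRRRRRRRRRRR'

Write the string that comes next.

BBBBBBBBBBBBBBBBBBBBBBBNNNNNNNNNNNNNNNNNNRRRRRRRRRRRRRRRRR

Term n consists of 4n-1 B's, followed by 3n N's, followed by 3n-1 R's (n = 1, 2, …).
Setting n = 6 gives 23, 18, 17 characters in each block.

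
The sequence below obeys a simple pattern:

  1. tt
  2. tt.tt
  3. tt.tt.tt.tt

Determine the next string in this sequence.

s(k+1) = s(k)·.·s(k) — each term doubles the last with '.' between the halves.
One more doubling of tt.tt.tt.tt gives the answer.

tt.tt.tt.tt.tt.tt.tt.tt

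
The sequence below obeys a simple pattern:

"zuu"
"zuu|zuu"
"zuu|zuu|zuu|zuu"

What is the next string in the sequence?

Every step duplicates the string with '|' between the halves.
Doubling zuu|zuu|zuu|zuu with '|' between the halves:

zuu|zuu|zuu|zuu|zuu|zuu|zuu|zuu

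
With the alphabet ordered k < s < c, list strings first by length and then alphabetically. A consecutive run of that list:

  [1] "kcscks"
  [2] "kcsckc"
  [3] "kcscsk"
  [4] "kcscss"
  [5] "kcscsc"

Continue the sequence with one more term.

kcscck

The successor of kcscsc increments the rightmost position that isn't already c and resets every position after it to k.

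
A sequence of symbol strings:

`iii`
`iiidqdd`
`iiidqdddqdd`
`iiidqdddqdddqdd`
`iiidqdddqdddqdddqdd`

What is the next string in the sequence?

Every step adds dqdd to the end: s(k+1) = s(k)·dqdd.
One more step from iiidqdddqdddqdddqdd gives the answer.

iiidqdddqdddqdddqdddqdd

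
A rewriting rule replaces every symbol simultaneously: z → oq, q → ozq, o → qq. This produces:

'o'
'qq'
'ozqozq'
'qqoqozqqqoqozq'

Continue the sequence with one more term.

Replace each of the 14 characters of qqoqozqqqoqozq in place — ozq ozq qq ozq qq oq ozq ozq ozq qq ozq qq oq ozq — and concatenate.

ozqozqqqozqqqoqozqozqozqqqozqqqoqozq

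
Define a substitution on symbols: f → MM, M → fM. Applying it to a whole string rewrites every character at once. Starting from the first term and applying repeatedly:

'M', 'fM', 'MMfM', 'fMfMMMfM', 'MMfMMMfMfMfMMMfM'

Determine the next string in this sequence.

φ(MMfMMMfMfMfMMMfM) expands symbol-by-symbol to fM fM MM fM fM fM MM fM MM fM MM fM fM fM MM fM; joining the 16 pieces gives the next term.

fMfMMMfMfMfMMMfMMMfMMMfMfMfMMMfM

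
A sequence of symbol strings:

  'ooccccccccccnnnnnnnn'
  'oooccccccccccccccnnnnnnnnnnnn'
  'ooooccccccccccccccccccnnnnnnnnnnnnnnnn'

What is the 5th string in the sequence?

ooooooccccccccccccccccccccccccccnnnnnnnnnnnnnnnnnnnnnnnn

Reading off run lengths: o runs 2, 3, 4; c runs 10, 14, 18; n runs 8, 12, 16 — each is linear in n, where the shown terms are n = 2, 3, 4.
For term 5, n = 6, so the run lengths are 6, 26, 24.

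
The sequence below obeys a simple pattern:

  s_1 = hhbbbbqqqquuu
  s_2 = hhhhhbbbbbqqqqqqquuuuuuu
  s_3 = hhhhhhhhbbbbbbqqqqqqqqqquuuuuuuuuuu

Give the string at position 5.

hhhhhhhhhhhhhhbbbbbbbbqqqqqqqqqqqqqqqquuuuuuuuuuuuuuuuuuu

Each string has the form h^{3n-1} b^{n+3} q^{3n+1} u^{4n-1} (n = 1, 2, …).
Setting n = 5 gives 14, 8, 16, 19 characters in each block.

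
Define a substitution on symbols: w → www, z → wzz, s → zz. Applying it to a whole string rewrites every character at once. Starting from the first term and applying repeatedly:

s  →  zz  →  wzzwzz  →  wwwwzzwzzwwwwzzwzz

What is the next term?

Rewriting the 18 symbols of wwwwzzwzzwwwwzzwzz one by one yields www www www www wzz wzz www wzz wzz www www www www wzz wzz www wzz wzz; concatenated:

wwwwwwwwwwwwwzzwzzwwwwzzwzzwwwwwwwwwwwwwzzwzzwwwwzzwzz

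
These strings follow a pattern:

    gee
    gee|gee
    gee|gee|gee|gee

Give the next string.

s(k+1) = s(k)·|·s(k) — each term doubles the last with '|' between the halves.
Doubling gee|gee|gee|gee with '|' between the halves:

gee|gee|gee|gee|gee|gee|gee|gee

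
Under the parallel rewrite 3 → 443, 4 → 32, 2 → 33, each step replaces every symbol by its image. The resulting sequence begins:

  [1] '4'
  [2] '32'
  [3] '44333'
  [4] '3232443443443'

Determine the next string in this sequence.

Replace each of the 13 characters of 3232443443443 in place — 443 33 443 33 32 32 443 32 32 443 32 32 443 — and concatenate.

4433344333323244332324433232443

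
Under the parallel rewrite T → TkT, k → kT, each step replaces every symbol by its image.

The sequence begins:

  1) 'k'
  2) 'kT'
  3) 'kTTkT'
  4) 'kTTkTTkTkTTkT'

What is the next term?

Replace each of the 13 characters of kTTkTTkTkTTkT in place — kT TkT TkT kT TkT TkT kT TkT kT TkT TkT kT TkT — and concatenate.

kTTkTTkTkTTkTTkTkTTkTkTTkTTkTkTTkT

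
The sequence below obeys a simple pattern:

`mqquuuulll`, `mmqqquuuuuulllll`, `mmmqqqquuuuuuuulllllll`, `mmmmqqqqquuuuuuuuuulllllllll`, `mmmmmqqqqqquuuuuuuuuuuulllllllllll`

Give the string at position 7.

mmmmmmmqqqqqqqquuuuuuuuuuuuuuuulllllllllllllll

Reading off run lengths: m runs 1, 2, 3, 4, 5; q runs 2, 3, 4, 5, 6; u runs 4, 6, 8, 10, 12; l runs 3, 5, 7, 9, 11 — each is linear in n (n = 1, 2, …).
At n = 7 the blocks have lengths 7, 8, 16, 15.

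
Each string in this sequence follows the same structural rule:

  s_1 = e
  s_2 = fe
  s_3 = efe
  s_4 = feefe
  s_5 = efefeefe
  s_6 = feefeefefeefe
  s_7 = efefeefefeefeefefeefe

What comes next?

feefeefefeefeefefeefefeefeefefeefe

Each term (from the third on) is the two preceding terms concatenated in order: term 3 = e·fe = efe.
The next term joins feefeefefeefe and efefeefefeefeefefeefe.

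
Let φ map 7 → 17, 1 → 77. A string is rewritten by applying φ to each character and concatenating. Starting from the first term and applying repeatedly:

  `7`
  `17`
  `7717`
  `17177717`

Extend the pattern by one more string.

7717771717177717

Rewriting each symbol of 17177717: 1→77, 7→17, 1→77, 7→17, 7→17, 7→17, 1→77, 7→17, which concatenates to 77 17 77 17 17 17 77 17.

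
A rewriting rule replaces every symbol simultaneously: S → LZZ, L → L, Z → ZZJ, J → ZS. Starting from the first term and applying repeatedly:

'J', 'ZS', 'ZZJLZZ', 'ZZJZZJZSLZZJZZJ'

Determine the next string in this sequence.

ZZJZZJZSZZJZZJZSZZJLZZLZZJZZJZSZZJZZJZS

Applying the rule to each of the 15 symbols of ZZJZZJZSLZZJZZJ gives the pieces ZZJ ZZJ ZS ZZJ ZZJ ZS ZZJ LZZ L ZZJ ZZJ ZS ZZJ ZZJ ZS, which concatenate to the answer.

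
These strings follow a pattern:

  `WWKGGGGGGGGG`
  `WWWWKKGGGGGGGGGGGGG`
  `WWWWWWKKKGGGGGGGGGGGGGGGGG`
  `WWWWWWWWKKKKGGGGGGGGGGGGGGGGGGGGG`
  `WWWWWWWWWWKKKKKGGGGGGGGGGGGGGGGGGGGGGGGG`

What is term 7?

WWWWWWWWWWWWWWKKKKKKKGGGGGGGGGGGGGGGGGGGGGGGGGGGGGGGGG

Term n consists of 2n-2 W's, followed by n-1 K's, followed by 4n+1 G's, where the shown terms are n = 2, 3, 4, 5, 6.
At n = 8 the blocks have lengths 14, 7, 33.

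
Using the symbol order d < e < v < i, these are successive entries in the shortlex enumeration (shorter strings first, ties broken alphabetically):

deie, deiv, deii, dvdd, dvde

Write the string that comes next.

The successor of dvde increments the rightmost position that isn't already i and resets every position after it to d.

dvdv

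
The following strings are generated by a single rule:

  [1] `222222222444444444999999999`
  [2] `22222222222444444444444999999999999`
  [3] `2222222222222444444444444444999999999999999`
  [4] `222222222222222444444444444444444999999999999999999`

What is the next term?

22222222222222222444444444444444444444999999999999999999999

Term n consists of 2n+3 2's, followed by 3n 4's, followed by 3n 9's, where the shown terms are n = 3, 4, 5, 6.
For the next term, n = 7, so the run lengths are 17, 21, 21.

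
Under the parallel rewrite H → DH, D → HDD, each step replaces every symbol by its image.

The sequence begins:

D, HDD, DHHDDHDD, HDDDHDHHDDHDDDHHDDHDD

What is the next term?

DHHDDHDDHDDDHHDDDHDHHDDHDDDHHDDHDDHDDDHDHHDDHDDDHHDDHDD

Applying the rule to each of the 21 symbols of HDDDHDHHDDHDDDHHDDHDD gives the pieces DH HDD HDD HDD DH HDD DH DH HDD HDD DH HDD HDD HDD DH DH HDD HDD DH HDD HDD, which concatenate to the answer.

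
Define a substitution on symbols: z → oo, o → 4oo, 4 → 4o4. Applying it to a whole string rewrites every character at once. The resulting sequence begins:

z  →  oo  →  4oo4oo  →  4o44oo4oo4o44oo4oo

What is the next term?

Applying the rule to each of the 18 symbols of 4o44oo4oo4o44oo4oo gives the pieces 4o4 4oo 4o4 4o4 4oo 4oo 4o4 4oo 4oo 4o4 4oo 4o4 4o4 4oo 4oo 4o4 4oo 4oo, which concatenate to the answer.

4o44oo4o44o44oo4oo4o44oo4oo4o44oo4o44o44oo4oo4o44oo4oo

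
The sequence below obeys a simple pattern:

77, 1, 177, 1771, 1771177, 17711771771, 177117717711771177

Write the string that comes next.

17711771771177117717711771771

From term 3 onward, concatenate the last term with the second-to-last: 1·77 = 177, 177·1 = 1771, …
So term 8 is 177117717711771177·17711771771.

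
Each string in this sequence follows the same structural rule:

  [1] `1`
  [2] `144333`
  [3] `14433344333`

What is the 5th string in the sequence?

144333443334433344333

Every step adds 44333 to the end: s(k+1) = s(k)·44333.
From 14433344333, 2 further steps: 14433344333 → 1443334433344333 → (answer).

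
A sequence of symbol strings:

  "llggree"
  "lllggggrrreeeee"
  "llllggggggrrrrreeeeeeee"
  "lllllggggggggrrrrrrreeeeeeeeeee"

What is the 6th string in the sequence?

lllllllggggggggggggrrrrrrrrrrreeeeeeeeeeeeeeeee

Each string has the form l^{n+1} g^{2n} r^{2n-1} e^{3n-1} (n = 1, 2, …).
At n = 6 the blocks have lengths 7, 12, 11, 17.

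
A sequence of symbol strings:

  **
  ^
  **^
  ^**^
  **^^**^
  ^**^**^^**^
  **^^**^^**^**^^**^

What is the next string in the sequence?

^**^**^^**^**^^**^^**^**^^**^

This is a Fibonacci-style word recurrence s(k) = s(k−2)·s(k−1): e.g. **·^ = **^.
The next term joins ^**^**^^**^ and **^^**^^**^**^^**^.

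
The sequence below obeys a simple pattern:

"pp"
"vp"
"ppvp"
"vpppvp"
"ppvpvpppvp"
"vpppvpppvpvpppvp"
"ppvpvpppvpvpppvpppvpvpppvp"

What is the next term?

From term 3 onward, concatenate the second-to-last term with the last: pp·vp = ppvp, vp·ppvp = vpppvp, …
So term 8 is vpppvpppvpvpppvp·ppvpvpppvpvpppvpppvpvpppvp.

vpppvpppvpvpppvpppvpvpppvpvpppvpppvpvpppvp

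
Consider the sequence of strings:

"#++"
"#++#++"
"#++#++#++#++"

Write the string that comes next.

#++#++#++#++#++#++#++#++

Every step duplicates the string.
So the next term is two copies of #++#++#++#++.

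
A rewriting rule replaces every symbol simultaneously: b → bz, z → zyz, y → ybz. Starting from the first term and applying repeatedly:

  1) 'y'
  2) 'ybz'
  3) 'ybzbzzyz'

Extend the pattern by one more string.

Rewriting each symbol of ybzbzzyz: y→ybz, b→bz, z→zyz, b→bz, z→zyz, z→zyz, y→ybz, z→zyz, which concatenates to ybz bz zyz bz zyz zyz ybz zyz.

ybzbzzyzbzzyzzyzybzzyz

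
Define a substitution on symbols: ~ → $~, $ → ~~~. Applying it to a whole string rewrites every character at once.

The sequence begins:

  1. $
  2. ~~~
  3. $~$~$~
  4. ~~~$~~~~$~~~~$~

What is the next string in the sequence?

$~$~$~~~~$~$~$~$~~~~$~$~$~$~~~~$~

Replace each of the 15 characters of ~~~$~~~~$~~~~$~ in place — $~ $~ $~ ~~~ $~ $~ $~ $~ ~~~ $~ $~ $~ $~ ~~~ $~ — and concatenate.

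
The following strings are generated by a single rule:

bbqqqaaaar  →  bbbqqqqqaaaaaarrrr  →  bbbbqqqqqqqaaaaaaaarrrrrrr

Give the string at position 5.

bbbbbbqqqqqqqqqqqaaaaaaaaaaaarrrrrrrrrrrrr

Reading off run lengths: b runs 2, 3, 4; q runs 3, 5, 7; a runs 4, 6, 8; r runs 1, 4, 7 — each is linear in n (n = 1, 2, …).
At n = 5 the blocks have lengths 6, 11, 12, 13.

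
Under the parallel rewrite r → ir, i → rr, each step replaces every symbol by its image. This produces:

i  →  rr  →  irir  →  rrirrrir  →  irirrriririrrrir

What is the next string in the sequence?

rrirrriririrrrirrrirrriririrrrir

Replace each of the 16 characters of irirrriririrrrir in place — rr ir rr ir ir ir rr ir rr ir rr ir ir ir rr ir — and concatenate.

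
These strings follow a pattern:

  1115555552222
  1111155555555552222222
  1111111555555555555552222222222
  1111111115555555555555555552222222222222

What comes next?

Each string has the form 1^{2n+1} 5^{4n+2} 2^{3n+1} (n = 1, 2, …).
At n = 5 the blocks have lengths 11, 22, 16.

1111111111155555555555555555555552222222222222222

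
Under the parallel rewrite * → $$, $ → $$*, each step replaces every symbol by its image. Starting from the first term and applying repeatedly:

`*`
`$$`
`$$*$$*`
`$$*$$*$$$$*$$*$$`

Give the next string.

$$*$$*$$$$*$$*$$$$*$$*$$*$$*$$$$*$$*$$$$*$$*

Replace each of the 16 characters of $$*$$*$$$$*$$*$$ in place — $$* $$* $$ $$* $$* $$ $$* $$* $$* $$* $$ $$* $$* $$ $$* $$* — and concatenate.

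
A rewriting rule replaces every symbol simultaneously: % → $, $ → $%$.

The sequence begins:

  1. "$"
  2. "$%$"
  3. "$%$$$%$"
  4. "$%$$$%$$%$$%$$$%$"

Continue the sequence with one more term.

φ($%$$$%$$%$$%$$$%$) expands symbol-by-symbol to $%$ $ $%$ $%$ $%$ $ $%$ $%$ $ $%$ $%$ $ $%$ $%$ $%$ $ $%$; joining the 17 pieces gives the next term.

$%$$$%$$%$$%$$$%$$%$$$%$$%$$$%$$%$$%$$$%$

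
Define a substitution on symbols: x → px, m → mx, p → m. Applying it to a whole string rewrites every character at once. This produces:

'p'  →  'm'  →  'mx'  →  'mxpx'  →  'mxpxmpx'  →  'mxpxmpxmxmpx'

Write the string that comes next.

mxpxmpxmxmpxmxpxmxmpx

Rewriting each symbol of mxpxmpxmxmpx: m→mx, x→px, p→m, x→px, m→mx, p→m, x→px, m→mx, x→px, m→mx, p→m, x→px, which concatenates to mx px m px mx m px mx px mx m px.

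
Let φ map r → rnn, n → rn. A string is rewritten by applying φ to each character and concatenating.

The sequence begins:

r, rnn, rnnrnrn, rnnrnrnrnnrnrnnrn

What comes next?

rnnrnrnrnnrnrnnrnrnnrnrnrnnrnrnnrnrnrnnrn

Replace each of the 17 characters of rnnrnrnrnnrnrnnrn in place — rnn rn rn rnn rn rnn rn rnn rn rn rnn rn rnn rn rn rnn rn — and concatenate.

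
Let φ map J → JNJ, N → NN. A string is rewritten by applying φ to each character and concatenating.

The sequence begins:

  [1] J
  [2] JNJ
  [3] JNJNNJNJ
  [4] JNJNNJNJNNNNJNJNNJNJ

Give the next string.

Rewriting the 20 symbols of JNJNNJNJNNNNJNJNNJNJ one by one yields JNJ NN JNJ NN NN JNJ NN JNJ NN NN NN NN JNJ NN JNJ NN NN JNJ NN JNJ; concatenated:

JNJNNJNJNNNNJNJNNJNJNNNNNNNNJNJNNJNJNNNNJNJNNJNJ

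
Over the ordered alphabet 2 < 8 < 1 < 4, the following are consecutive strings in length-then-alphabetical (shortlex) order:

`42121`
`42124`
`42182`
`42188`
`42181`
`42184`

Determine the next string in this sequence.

Find the rightmost character of 42184 below 4, bump it to the next letter, and reset everything to its right to 2.

42112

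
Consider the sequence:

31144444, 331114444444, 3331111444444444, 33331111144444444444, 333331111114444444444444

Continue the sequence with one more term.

3333331111111444444444444444

Reading off run lengths: 3 runs 1, 2, 3, 4, 5; 1 runs 2, 3, 4, 5, 6; 4 runs 5, 7, 9, 11, 13 — each is linear in n, where the shown terms are n = 2, 3, 4, 5, 6.
For the next term, n = 7, so the run lengths are 6, 7, 15.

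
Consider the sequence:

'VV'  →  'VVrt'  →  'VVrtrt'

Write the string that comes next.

Each term is the previous one with rt appended.
Applying this once more to VVrtrt:

VVrtrtrt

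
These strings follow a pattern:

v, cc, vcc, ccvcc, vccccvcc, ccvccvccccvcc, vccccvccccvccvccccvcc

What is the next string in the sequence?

ccvccvccccvccvccccvccccvccvccccvcc

This is a Fibonacci-style word recurrence s(k) = s(k−2)·s(k−1): e.g. v·cc = vcc.
The next term joins ccvccvccccvcc and vccccvccccvccvccccvcc.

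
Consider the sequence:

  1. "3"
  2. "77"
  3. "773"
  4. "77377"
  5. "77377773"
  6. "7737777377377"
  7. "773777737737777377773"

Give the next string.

7737777377377773777737737777377377

Each term (from the third on) is the previous term followed by the one before it: term 3 = 77·3 = 773.
Continuing: 773777737737777377773 · 7737777377377 gives term 8.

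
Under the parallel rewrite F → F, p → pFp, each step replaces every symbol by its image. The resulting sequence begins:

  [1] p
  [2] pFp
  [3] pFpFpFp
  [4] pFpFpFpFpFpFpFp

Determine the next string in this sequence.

pFpFpFpFpFpFpFpFpFpFpFpFpFpFpFp

Replace each of the 15 characters of pFpFpFpFpFpFpFp in place — pFp F pFp F pFp F pFp F pFp F pFp F pFp F pFp — and concatenate.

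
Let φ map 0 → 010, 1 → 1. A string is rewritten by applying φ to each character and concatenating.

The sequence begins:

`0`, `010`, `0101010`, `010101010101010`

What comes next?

Applying the rule to each of the 15 symbols of 010101010101010 gives the pieces 010 1 010 1 010 1 010 1 010 1 010 1 010 1 010, which concatenate to the answer.

0101010101010101010101010101010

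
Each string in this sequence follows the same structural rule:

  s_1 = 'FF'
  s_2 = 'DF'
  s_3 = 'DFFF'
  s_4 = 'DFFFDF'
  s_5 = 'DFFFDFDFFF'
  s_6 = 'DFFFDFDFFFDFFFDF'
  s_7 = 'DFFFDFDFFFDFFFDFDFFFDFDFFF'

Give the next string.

Each term (from the third on) is the previous term followed by the one before it: term 3 = DF·FF = DFFF.
Continuing: DFFFDFDFFFDFFFDFDFFFDFDFFF · DFFFDFDFFFDFFFDF gives term 8.

DFFFDFDFFFDFFFDFDFFFDFDFFFDFFFDFDFFFDFFFDF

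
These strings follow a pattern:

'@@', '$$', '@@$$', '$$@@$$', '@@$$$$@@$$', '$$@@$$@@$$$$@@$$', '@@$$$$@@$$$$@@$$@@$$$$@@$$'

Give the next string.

$$@@$$@@$$$$@@$$@@$$$$@@$$$$@@$$@@$$$$@@$$

Each term (from the third on) is the two preceding terms concatenated in order: term 3 = @@·$$ = @@$$.
The next term joins $$@@$$@@$$$$@@$$ and @@$$$$@@$$$$@@$$@@$$$$@@$$.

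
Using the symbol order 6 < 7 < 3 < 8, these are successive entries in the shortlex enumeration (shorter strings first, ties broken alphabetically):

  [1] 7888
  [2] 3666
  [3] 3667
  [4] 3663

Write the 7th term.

Advancing 3 positions from 3663 through 3663 → 3668 → 3676 reaches term 7.

3677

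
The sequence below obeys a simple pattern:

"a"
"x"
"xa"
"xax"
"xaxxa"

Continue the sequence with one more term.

This is a Fibonacci-style word recurrence s(k) = s(k−1)·s(k−2): e.g. x·a = xa.
The next term joins xaxxa and xax.

xaxxaxax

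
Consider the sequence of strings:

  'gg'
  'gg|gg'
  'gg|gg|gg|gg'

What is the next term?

gg|gg|gg|gg|gg|gg|gg|gg

s(k+1) = s(k)·|·s(k) — each term doubles the last with '|' between the halves.
One more doubling of gg|gg|gg|gg gives the answer.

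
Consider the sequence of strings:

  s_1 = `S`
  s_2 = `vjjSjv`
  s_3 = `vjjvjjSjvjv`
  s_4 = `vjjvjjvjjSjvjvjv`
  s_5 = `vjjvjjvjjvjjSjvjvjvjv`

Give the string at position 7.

Each term wraps the previous one in vjj on the left and jv on the right.
From vjjvjjvjjvjjSjvjvjvjv, 2 further steps: vjjvjjvjjvjjSjvjvjvjv → vjjvjjvjjvjjvjjSjvjvjvjvjv → (answer).

vjjvjjvjjvjjvjjvjjSjvjvjvjvjvjv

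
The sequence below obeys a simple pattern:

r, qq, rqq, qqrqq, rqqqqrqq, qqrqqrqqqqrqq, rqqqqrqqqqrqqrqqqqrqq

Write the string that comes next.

qqrqqrqqqqrqqrqqqqrqqqqrqqrqqqqrqq

This is a Fibonacci-style word recurrence s(k) = s(k−2)·s(k−1): e.g. r·qq = rqq.
Continuing: qqrqqrqqqqrqq · rqqqqrqqqqrqqrqqqqrqq gives term 8.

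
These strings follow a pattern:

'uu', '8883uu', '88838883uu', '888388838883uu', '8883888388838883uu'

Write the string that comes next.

The strings grow by a fixed prefix 8883 each time.
So the next term is 8883·8883888388838883uu.

88838883888388838883uu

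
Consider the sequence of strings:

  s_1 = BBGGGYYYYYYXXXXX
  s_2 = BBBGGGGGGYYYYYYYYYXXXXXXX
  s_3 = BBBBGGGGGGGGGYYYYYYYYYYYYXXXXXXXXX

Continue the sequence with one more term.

BBBBBGGGGGGGGGGGGYYYYYYYYYYYYYYYXXXXXXXXXXX

Term n consists of n+1 B's, followed by 3n G's, followed by 3n+3 Y's, followed by 2n+3 X's (n = 1, 2, …).
At n = 4 the blocks have lengths 5, 12, 15, 11.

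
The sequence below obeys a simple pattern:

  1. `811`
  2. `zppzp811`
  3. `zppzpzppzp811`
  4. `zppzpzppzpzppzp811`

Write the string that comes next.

The strings grow by a fixed prefix zppzp each time.
So the next term is zppzp·zppzpzppzpzppzp811.

zppzpzppzpzppzpzppzp811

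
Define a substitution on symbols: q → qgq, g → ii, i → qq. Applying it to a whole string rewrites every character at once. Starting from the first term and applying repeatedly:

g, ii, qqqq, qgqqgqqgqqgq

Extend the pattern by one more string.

qgqiiqgqqgqiiqgqqgqiiqgqqgqiiqgq

Apply φ to qgqqgqqgqqgq symbol by symbol: q→qgq, g→ii, q→qgq, q→qgq, g→ii, q→qgq, q→qgq, g→ii, q→qgq, q→qgq, g→ii, q→qgq; joined: qgq ii qgq qgq ii qgq qgq ii qgq qgq ii qgq.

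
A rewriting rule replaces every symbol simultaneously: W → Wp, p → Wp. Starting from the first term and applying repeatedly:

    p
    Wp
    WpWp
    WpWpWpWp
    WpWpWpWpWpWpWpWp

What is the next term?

Rewriting the 16 symbols of WpWpWpWpWpWpWpWp one by one yields Wp Wp Wp Wp Wp Wp Wp Wp Wp Wp Wp Wp Wp Wp Wp Wp; concatenated:

WpWpWpWpWpWpWpWpWpWpWpWpWpWpWpWp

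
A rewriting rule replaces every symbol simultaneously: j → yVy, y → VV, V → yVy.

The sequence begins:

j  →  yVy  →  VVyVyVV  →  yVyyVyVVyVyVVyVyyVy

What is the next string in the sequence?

Replace each of the 19 characters of yVyyVyVVyVyVVyVyyVy in place — VV yVy VV VV yVy VV yVy yVy VV yVy VV yVy yVy VV yVy VV VV yVy VV — and concatenate.

VVyVyVVVVyVyVVyVyyVyVVyVyVVyVyyVyVVyVyVVVVyVyVV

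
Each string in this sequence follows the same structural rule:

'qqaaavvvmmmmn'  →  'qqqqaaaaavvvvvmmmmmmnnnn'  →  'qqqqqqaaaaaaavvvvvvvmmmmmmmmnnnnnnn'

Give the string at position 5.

The n-th term is 2n q's then 2n+1 a's then 2n+1 v's then 2n+2 m's then 3n-2 n's (n = 1, 2, …).
Setting n = 5 gives 10, 11, 11, 12, 13 characters in each block.

qqqqqqqqqqaaaaaaaaaaavvvvvvvvvvvmmmmmmmmmmmmnnnnnnnnnnnnn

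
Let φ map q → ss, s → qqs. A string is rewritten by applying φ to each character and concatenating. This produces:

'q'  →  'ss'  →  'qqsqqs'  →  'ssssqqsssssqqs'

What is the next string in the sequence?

Applying the rule to each of the 14 symbols of ssssqqsssssqqs gives the pieces qqs qqs qqs qqs ss ss qqs qqs qqs qqs qqs ss ss qqs, which concatenate to the answer.

qqsqqsqqsqqsssssqqsqqsqqsqqsqqsssssqqs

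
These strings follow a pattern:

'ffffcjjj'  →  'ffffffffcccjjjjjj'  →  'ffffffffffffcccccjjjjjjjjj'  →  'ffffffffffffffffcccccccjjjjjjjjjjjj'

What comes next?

ffffffffffffffffffffcccccccccjjjjjjjjjjjjjjj

Term n consists of 4n f's, followed by 2n-1 c's, followed by 3n j's (n = 1, 2, …).
For the next term, n = 5, so the run lengths are 20, 9, 15.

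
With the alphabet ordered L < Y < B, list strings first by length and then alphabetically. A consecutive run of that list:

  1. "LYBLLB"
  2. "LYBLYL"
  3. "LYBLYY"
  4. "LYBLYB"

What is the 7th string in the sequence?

LYBLBB

Advancing 3 positions from LYBLYB through LYBLYB → LYBLBL → LYBLBY reaches term 7.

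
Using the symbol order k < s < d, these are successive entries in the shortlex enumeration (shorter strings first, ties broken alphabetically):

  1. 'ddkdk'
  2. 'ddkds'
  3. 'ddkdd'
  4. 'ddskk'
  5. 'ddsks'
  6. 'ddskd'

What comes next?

ddssk

Find the rightmost character of ddskd below d, bump it to the next letter, and reset everything to its right to k.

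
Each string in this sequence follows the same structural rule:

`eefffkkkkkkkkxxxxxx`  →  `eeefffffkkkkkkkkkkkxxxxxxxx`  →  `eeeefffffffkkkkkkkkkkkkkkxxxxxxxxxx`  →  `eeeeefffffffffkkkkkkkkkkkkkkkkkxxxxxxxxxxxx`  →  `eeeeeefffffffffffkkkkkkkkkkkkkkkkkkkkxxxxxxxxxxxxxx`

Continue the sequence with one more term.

eeeeeeefffffffffffffkkkkkkkkkkkkkkkkkkkkkkkxxxxxxxxxxxxxxxx

Term n consists of n e's, followed by 2n-1 f's, followed by 3n+2 k's, followed by 2n+2 x's, where the shown terms are n = 2, 3, 4, 5, 6.
Setting n = 7 gives 7, 13, 23, 16 characters in each block.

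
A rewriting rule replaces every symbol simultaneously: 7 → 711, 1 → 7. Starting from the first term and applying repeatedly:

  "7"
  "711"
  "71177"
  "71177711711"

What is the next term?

711777117117117771177

Rewriting each symbol of 71177711711: 7→711, 1→7, 1→7, 7→711, 7→711, 7→711, 1→7, 1→7, 7→711, 1→7, 1→7, which concatenates to 711 7 7 711 711 711 7 7 711 7 7.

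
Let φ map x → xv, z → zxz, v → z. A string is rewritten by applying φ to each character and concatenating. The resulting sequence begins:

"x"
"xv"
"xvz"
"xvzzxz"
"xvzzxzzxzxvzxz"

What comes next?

Replace each of the 14 characters of xvzzxzzxzxvzxz in place — xv z zxz zxz xv zxz zxz xv zxz xv z zxz xv zxz — and concatenate.

xvzzxzzxzxvzxzzxzxvzxzxvzzxzxvzxz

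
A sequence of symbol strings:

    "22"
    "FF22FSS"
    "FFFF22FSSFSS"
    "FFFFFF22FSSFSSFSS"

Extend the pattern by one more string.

FFFFFFFF22FSSFSSFSSFSS

s(k+1) = FF·s(k)·FSS, so each term gains FF as a prefix and FSS as a suffix.
One more step from FFFFFF22FSSFSSFSS gives the answer.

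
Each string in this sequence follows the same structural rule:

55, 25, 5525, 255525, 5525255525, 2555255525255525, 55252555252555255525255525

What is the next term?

255525552525552555252555252555255525255525

Each term (from the third on) is the two preceding terms concatenated in order: term 3 = 55·25 = 5525.
So term 8 is 2555255525255525·55252555252555255525255525.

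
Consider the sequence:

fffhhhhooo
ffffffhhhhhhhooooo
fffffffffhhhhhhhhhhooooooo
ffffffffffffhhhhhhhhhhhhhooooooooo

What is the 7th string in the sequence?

Reading off run lengths: f runs 3, 6, 9, 12; h runs 4, 7, 10, 13; o runs 3, 5, 7, 9 — each is linear in n (n = 1, 2, …).
At n = 7 the blocks have lengths 21, 22, 15.

fffffffffffffffffffffhhhhhhhhhhhhhhhhhhhhhhooooooooooooooo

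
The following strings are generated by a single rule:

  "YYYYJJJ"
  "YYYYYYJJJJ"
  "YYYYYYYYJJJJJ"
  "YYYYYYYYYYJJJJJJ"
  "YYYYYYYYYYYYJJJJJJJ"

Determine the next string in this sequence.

YYYYYYYYYYYYYYJJJJJJJJ

Reading off run lengths: Y runs 4, 6, 8, 10, 12; J runs 3, 4, 5, 6, 7 — each is linear in n, where the shown terms are n = 2, 3, 4, 5, 6.
For the next term, n = 7, so the run lengths are 14, 8.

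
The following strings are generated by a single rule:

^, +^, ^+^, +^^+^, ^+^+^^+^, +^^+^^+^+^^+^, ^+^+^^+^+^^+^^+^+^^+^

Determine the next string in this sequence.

Each term (from the third on) is the two preceding terms concatenated in order: term 3 = ^·+^ = ^+^.
So term 8 is +^^+^^+^+^^+^·^+^+^^+^+^^+^^+^+^^+^.

+^^+^^+^+^^+^^+^+^^+^+^^+^^+^+^^+^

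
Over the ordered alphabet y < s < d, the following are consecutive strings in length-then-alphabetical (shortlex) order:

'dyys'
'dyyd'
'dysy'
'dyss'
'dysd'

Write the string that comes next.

Treat dysd as a base-3 numeral over the given alphabet and add one, carrying through any trailing d's.

dydy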